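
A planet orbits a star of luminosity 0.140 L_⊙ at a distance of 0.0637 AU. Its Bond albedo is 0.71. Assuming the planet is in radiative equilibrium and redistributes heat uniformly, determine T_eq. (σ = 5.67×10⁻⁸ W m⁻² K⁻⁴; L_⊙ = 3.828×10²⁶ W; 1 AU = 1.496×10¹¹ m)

d = 0.0637 AU = 9.53×10⁹ m.
L = 0.140 × 3.828×10²⁶ = 5.36×10²⁵ W.
Flux: S = L/(4πd²) = 5.36×10²⁵/(4π×(9.53×10⁹)²) = 4.70×10⁴ W m⁻².
Energy balance: absorbed = emitted ⇒ πR²·S(1−A) = 4πR²·σT_eq⁴, so T_eq⁴ = S(1−A)/(4σ).
T_eq = [4.70×10⁴ × 0.29 / (4 × 5.67×10⁻⁸)]^(1/4) = (6.00×10¹⁰)^(1/4) = 495 K.

T_eq ≈ 495 K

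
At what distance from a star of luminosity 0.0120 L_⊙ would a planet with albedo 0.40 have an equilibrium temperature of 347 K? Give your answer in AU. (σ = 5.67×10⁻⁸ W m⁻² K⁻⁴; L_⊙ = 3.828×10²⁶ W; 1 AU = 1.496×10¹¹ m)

d ≈ 0.0546 AU

L = 0.0120 × 3.828×10²⁶ = 4.59×10²⁴ W.
From T_eq⁴ = L(1−A)/(16πσd²): d = √[L(1−A)/(16πσT_eq⁴)].
d = √[4.59×10²⁴ × 0.60 / (16π × 5.67×10⁻⁸ × (347)⁴)] = 8.17×10⁹ m = 0.0546 AU.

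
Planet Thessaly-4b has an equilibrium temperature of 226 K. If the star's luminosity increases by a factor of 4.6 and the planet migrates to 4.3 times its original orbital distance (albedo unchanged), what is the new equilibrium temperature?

T_eq ∝ L^(1/4) · d^(−1/2).
T′ = 226 × 4.6^(1/4) / 4.3^(1/2) = 160 K.

T_eq ≈ 160 K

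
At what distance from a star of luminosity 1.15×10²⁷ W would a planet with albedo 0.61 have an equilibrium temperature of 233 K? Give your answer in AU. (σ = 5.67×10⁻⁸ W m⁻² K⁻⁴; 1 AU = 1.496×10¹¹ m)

d ≈ 1.54 AU

From T_eq⁴ = L(1−A)/(16πσd²): d = √[L(1−A)/(16πσT_eq⁴)].
d = √[1.15×10²⁷ × 0.39 / (16π × 5.67×10⁻⁸ × (233)⁴)] = 2.31×10¹¹ m = 1.54 AU.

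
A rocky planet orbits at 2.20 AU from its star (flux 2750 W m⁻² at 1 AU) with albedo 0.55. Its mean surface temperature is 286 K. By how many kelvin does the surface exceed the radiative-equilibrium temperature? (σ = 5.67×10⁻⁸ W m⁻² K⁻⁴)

ΔT ≈ 102.8 K

S = 2750/2.20² = 568.2 W m⁻².
T_eq = [S(1−A)/(4σ)]^(1/4) = [568.2×0.45/(4×5.67×10⁻⁸)]^(1/4) = 183.2 K.
ΔT = T_surf − T_eq = 286 − 183.2.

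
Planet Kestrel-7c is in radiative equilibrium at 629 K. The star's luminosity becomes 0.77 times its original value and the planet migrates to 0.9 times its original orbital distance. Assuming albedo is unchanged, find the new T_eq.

T_eq ≈ 621 K

T_eq ∝ L^(1/4) · d^(−1/2).
T′ = 629 × 0.77^(1/4) / 0.9^(1/2) = 621 K.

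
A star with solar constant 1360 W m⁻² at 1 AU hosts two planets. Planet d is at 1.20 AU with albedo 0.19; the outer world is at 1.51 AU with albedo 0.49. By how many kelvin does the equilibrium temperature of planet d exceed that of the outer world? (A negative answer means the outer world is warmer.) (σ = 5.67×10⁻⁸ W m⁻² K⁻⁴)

ΔT ≈ 49.6 K

T_eq = [S₀(1−A)/(4σd²)]^(1/4), so T ∝ (1−A)^(1/4) / √d.
T₁ = [1360×0.81/(4×5.67×10⁻⁸×1.20²)]^(1/4) = 240.99 K.
T₂ = [1360×0.51/(4×5.67×10⁻⁸×1.51²)]^(1/4) = 191.37 K.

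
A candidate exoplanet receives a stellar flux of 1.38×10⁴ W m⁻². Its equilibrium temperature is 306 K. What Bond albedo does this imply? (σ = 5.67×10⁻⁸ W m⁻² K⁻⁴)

A ≈ 0.86

From T_eq⁴ = S(1−A)/(4σ): 1−A = 4σT_eq⁴/S.
1−A = 4 × 5.67×10⁻⁸ × (306)⁴ / 1.38×10⁴ = 0.144.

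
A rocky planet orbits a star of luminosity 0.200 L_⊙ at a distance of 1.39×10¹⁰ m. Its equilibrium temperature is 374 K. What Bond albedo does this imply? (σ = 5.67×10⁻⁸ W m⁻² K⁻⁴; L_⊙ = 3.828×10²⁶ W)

L = 0.200 × 3.828×10²⁶ = 7.66×10²⁵ W.
Flux: S = L/(4πd²) = 7.66×10²⁵/(4π×(1.39×10¹⁰)²) = 3.15×10⁴ W m⁻².
From T_eq⁴ = S(1−A)/(4σ): 1−A = 4σT_eq⁴/S.
1−A = 4 × 5.67×10⁻⁸ × (374)⁴ / 3.15×10⁴ = 0.141.

A ≈ 0.86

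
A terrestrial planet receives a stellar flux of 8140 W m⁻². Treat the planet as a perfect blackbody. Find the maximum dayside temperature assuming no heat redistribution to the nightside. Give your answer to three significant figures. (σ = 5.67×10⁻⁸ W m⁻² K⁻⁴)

T_ss ≈ 616 K

With no redistribution each surface element balances locally: S(1−A) = σT⁴.
T = [8140 × 1.00 / 5.67×10⁻⁸]^(1/4) = (1.44×10¹¹)^(1/4) = 616 K.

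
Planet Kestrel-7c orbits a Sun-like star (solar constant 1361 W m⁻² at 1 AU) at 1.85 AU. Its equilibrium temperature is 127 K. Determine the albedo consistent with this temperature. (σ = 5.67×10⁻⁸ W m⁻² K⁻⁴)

Flux at 1.85 AU: S = 1361/1.85² = 398 W m⁻².
From T_eq⁴ = S(1−A)/(4σ): 1−A = 4σT_eq⁴/S.
1−A = 4 × 5.67×10⁻⁸ × (127)⁴ / 398 = 0.148.

A ≈ 0.85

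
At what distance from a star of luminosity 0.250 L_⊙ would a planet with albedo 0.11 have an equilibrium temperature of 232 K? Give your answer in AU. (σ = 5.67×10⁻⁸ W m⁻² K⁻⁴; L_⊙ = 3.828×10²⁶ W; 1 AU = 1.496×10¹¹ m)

L = 0.250 × 3.828×10²⁶ = 9.57×10²⁵ W.
From T_eq⁴ = L(1−A)/(16πσd²): d = √[L(1−A)/(16πσT_eq⁴)].
d = √[9.57×10²⁵ × 0.89 / (16π × 5.67×10⁻⁸ × (232)⁴)] = 1.02×10¹¹ m = 0.679 AU.

d ≈ 0.679 AU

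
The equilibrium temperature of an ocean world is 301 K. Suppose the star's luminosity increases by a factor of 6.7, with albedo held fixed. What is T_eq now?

T_eq ∝ L^(1/4) · d^(−1/2).
T′ = 301 × 6.7^(1/4) = 484 K.

T_eq ≈ 484 K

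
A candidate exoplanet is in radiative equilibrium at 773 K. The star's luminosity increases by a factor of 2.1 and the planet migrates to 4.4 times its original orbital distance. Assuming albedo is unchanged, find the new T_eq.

T_eq ≈ 444 K

T_eq ∝ L^(1/4) · d^(−1/2).
T′ = 773 × 2.1^(1/4) / 4.4^(1/2) = 444 K.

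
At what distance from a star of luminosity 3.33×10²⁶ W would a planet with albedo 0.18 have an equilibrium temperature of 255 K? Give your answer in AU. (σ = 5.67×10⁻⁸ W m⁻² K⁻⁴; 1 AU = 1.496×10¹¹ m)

d ≈ 1.01 AU

From T_eq⁴ = L(1−A)/(16πσd²): d = √[L(1−A)/(16πσT_eq⁴)].
d = √[3.33×10²⁶ × 0.82 / (16π × 5.67×10⁻⁸ × (255)⁴)] = 1.51×10¹¹ m = 1.01 AU.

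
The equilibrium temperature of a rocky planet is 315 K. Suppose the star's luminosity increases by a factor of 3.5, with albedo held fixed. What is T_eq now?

T_eq ∝ L^(1/4) · d^(−1/2).
T′ = 315 × 3.5^(1/4) = 431 K.

T_eq ≈ 431 K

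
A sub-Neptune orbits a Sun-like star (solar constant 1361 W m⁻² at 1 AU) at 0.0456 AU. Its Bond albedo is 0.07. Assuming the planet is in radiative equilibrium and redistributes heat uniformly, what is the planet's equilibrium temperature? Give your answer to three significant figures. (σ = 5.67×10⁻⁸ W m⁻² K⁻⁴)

T_eq ≈ 1280 K

Flux at 0.0456 AU: S = 1361/0.0456² = 6.55×10⁵ W m⁻².
Energy balance: absorbed = emitted ⇒ πR²·S(1−A) = 4πR²·σT_eq⁴, so T_eq⁴ = S(1−A)/(4σ).
T_eq = [6.55×10⁵ × 0.93 / (4 × 5.67×10⁻⁸)]^(1/4) = (2.68×10¹²)^(1/4) = 1280 K.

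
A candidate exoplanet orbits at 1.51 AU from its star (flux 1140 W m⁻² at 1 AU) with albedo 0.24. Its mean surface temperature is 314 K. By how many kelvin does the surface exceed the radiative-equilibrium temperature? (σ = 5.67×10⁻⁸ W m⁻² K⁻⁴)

S = 1140/1.51² = 500.0 W m⁻².
T_eq = [S(1−A)/(4σ)]^(1/4) = [500.0×0.76/(4×5.67×10⁻⁸)]^(1/4) = 202.3 K.
ΔT = T_surf − T_eq = 314 − 202.3.

ΔT ≈ 111.7 K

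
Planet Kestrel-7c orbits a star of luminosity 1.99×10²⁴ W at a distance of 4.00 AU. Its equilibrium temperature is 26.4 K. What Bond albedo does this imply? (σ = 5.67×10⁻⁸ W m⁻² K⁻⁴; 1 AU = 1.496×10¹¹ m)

d = 4.00 AU = 5.98×10¹¹ m.
Flux: S = L/(4πd²) = 1.99×10²⁴/(4π×(5.98×10¹¹)²) = 0.442 W m⁻².
From T_eq⁴ = S(1−A)/(4σ): 1−A = 4σT_eq⁴/S.
1−A = 4 × 5.67×10⁻⁸ × (26.4)⁴ / 0.442 = 0.249.

A ≈ 0.75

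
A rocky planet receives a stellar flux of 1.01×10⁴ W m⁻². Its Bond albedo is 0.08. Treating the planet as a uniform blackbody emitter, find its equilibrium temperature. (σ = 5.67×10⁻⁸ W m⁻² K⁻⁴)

T_eq ≈ 450 K

Energy balance: absorbed = emitted ⇒ πR²·S(1−A) = 4πR²·σT_eq⁴, so T_eq⁴ = S(1−A)/(4σ).
T_eq = [1.01×10⁴ × 0.92 / (4 × 5.67×10⁻⁸)]^(1/4) = (4.10×10¹⁰)^(1/4) = 450 K.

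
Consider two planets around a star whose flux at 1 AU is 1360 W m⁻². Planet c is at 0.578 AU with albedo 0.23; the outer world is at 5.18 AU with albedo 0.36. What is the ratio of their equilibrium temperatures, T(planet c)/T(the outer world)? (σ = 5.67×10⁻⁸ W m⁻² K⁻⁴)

T₁/T₂ ≈ 3.135

T_eq = [S₀(1−A)/(4σd²)]^(1/4), so T ∝ (1−A)^(1/4) / √d.
T₁ = [1360×0.77/(4×5.67×10⁻⁸×0.578²)]^(1/4) = 342.87 K.
T₂ = [1360×0.64/(4×5.67×10⁻⁸×5.18²)]^(1/4) = 109.36 K.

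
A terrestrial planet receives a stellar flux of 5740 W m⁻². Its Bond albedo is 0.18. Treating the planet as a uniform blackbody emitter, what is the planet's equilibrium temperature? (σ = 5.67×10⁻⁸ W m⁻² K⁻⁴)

T_eq ≈ 380 K

Energy balance: absorbed = emitted ⇒ πR²·S(1−A) = 4πR²·σT_eq⁴, so T_eq⁴ = S(1−A)/(4σ).
T_eq = [5740 × 0.82 / (4 × 5.67×10⁻⁸)]^(1/4) = (2.08×10¹⁰)^(1/4) = 380 K.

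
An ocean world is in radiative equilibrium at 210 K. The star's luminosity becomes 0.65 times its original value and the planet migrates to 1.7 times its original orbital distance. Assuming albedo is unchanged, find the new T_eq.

T_eq ∝ L^(1/4) · d^(−1/2).
T′ = 210 × 0.65^(1/4) / 1.7^(1/2) = 145 K.

T_eq ≈ 145 K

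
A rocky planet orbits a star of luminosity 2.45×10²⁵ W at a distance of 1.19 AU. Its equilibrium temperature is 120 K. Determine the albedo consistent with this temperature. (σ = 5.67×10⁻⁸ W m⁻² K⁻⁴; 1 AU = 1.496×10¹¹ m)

A ≈ 0.24

d = 1.19 AU = 1.78×10¹¹ m.
Flux: S = L/(4πd²) = 2.45×10²⁵/(4π×(1.78×10¹¹)²) = 61.5 W m⁻².
From T_eq⁴ = S(1−A)/(4σ): 1−A = 4σT_eq⁴/S.
1−A = 4 × 5.67×10⁻⁸ × (120)⁴ / 61.5 = 0.764.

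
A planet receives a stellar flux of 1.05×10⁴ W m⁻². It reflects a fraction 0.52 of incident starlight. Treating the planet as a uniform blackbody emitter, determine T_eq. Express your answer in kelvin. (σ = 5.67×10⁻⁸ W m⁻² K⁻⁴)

Energy balance: absorbed = emitted ⇒ πR²·S(1−A) = 4πR²·σT_eq⁴, so T_eq⁴ = S(1−A)/(4σ).
T_eq = [1.05×10⁴ × 0.48 / (4 × 5.67×10⁻⁸)]^(1/4) = (2.22×10¹⁰)^(1/4) = 386 K.

T_eq ≈ 386 K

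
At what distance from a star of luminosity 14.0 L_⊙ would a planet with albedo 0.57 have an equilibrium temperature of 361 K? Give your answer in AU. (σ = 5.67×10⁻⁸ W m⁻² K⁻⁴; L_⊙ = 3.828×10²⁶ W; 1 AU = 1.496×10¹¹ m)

L = 14.0 × 3.828×10²⁶ = 5.36×10²⁷ W.
From T_eq⁴ = L(1−A)/(16πσd²): d = √[L(1−A)/(16πσT_eq⁴)].
d = √[5.36×10²⁷ × 0.43 / (16π × 5.67×10⁻⁸ × (361)⁴)] = 2.18×10¹¹ m = 1.46 AU.

d ≈ 1.46 AU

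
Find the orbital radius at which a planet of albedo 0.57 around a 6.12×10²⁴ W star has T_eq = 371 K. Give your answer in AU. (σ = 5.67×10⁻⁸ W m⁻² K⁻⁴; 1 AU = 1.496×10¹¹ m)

From T_eq⁴ = L(1−A)/(16πσd²): d = √[L(1−A)/(16πσT_eq⁴)].
d = √[6.12×10²⁴ × 0.43 / (16π × 5.67×10⁻⁸ × (371)⁴)] = 6.98×10⁹ m = 0.0467 AU.

d ≈ 0.0467 AU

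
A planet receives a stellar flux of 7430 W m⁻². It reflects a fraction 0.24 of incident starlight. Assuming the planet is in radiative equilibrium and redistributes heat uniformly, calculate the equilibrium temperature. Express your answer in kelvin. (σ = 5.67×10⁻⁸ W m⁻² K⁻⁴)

T_eq ≈ 397 K

Energy balance: absorbed = emitted ⇒ πR²·S(1−A) = 4πR²·σT_eq⁴, so T_eq⁴ = S(1−A)/(4σ).
T_eq = [7430 × 0.76 / (4 × 5.67×10⁻⁸)]^(1/4) = (2.49×10¹⁰)^(1/4) = 397 K.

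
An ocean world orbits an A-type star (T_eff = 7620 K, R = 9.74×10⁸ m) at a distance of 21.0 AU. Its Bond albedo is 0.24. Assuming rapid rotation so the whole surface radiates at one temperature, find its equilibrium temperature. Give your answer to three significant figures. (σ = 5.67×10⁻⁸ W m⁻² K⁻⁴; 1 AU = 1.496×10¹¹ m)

d = 21.0 AU = 3.14×10¹² m.
L = 4πR_⋆²σT_⋆⁴ = 4π(9.74×10⁸)² × 5.67×10⁻⁸ × (7620)⁴ = 2.28×10²⁷ W.
S = L/(4πd²) = 18.4 W m⁻².
Energy balance: absorbed = emitted ⇒ πR²·S(1−A) = 4πR²·σT_eq⁴, so T_eq⁴ = S(1−A)/(4σ).
T_eq = [18.4 × 0.76 / (4 × 5.67×10⁻⁸)]^(1/4) = (6.16×10⁷)^(1/4) = 88.6 K.

T_eq ≈ 88.6 K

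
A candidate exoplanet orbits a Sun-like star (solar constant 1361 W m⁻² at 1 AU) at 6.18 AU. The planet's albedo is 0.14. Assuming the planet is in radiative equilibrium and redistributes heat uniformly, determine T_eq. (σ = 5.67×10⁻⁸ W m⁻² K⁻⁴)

Flux at 6.18 AU: S = 1361/6.18² = 35.6 W m⁻².
Energy balance: absorbed = emitted ⇒ πR²·S(1−A) = 4πR²·σT_eq⁴, so T_eq⁴ = S(1−A)/(4σ).
T_eq = [35.6 × 0.86 / (4 × 5.67×10⁻⁸)]^(1/4) = (1.35×10⁸)^(1/4) = 108 K.

T_eq ≈ 108 K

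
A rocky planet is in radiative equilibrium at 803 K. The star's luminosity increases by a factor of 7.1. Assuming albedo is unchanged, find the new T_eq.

T_eq ≈ 1310 K

T_eq ∝ L^(1/4) · d^(−1/2).
T′ = 803 × 7.1^(1/4) = 1310 K.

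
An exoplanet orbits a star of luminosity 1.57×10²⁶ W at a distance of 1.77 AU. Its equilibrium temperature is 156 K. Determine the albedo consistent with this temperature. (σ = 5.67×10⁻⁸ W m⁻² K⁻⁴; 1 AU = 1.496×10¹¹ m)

d = 1.77 AU = 2.65×10¹¹ m.
Flux: S = L/(4πd²) = 1.57×10²⁶/(4π×(2.65×10¹¹)²) = 178 W m⁻².
From T_eq⁴ = S(1−A)/(4σ): 1−A = 4σT_eq⁴/S.
1−A = 4 × 5.67×10⁻⁸ × (156)⁴ / 178 = 0.754.

A ≈ 0.25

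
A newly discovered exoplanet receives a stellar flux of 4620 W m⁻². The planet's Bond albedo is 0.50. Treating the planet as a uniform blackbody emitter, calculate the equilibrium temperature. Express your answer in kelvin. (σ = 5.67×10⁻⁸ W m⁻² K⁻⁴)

T_eq ≈ 318 K

Energy balance: absorbed = emitted ⇒ πR²·S(1−A) = 4πR²·σT_eq⁴, so T_eq⁴ = S(1−A)/(4σ).
T_eq = [4620 × 0.50 / (4 × 5.67×10⁻⁸)]^(1/4) = (1.02×10¹⁰)^(1/4) = 318 K.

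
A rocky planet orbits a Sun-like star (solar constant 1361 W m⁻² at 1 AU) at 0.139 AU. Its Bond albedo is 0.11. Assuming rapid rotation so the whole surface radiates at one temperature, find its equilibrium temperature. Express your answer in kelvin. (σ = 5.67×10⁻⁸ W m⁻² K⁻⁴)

Flux at 0.139 AU: S = 1361/0.139² = 7.04×10⁴ W m⁻².
Energy balance: absorbed = emitted ⇒ πR²·S(1−A) = 4πR²·σT_eq⁴, so T_eq⁴ = S(1−A)/(4σ).
T_eq = [7.04×10⁴ × 0.89 / (4 × 5.67×10⁻⁸)]^(1/4) = (2.76×10¹¹)^(1/4) = 725 K.

T_eq ≈ 725 K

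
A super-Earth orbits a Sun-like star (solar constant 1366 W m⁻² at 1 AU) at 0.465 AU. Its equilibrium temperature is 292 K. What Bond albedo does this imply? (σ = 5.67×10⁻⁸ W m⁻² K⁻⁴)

A ≈ 0.74

Flux at 0.465 AU: S = 1366/0.465² = 6320 W m⁻².
From T_eq⁴ = S(1−A)/(4σ): 1−A = 4σT_eq⁴/S.
1−A = 4 × 5.67×10⁻⁸ × (292)⁴ / 6320 = 0.261.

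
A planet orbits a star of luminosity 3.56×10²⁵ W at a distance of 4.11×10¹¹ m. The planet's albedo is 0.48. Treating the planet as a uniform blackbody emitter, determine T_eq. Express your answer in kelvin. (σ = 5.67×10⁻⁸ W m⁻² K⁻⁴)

T_eq ≈ 78.7 K

Flux: S = L/(4πd²) = 3.56×10²⁵/(4π×(4.11×10¹¹)²) = 16.8 W m⁻².
Energy balance: absorbed = emitted ⇒ πR²·S(1−A) = 4πR²·σT_eq⁴, so T_eq⁴ = S(1−A)/(4σ).
T_eq = [16.8 × 0.52 / (4 × 5.67×10⁻⁸)]^(1/4) = (3.85×10⁷)^(1/4) = 78.7 K.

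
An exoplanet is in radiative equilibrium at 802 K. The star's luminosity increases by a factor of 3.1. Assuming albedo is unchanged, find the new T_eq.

T_eq ∝ L^(1/4) · d^(−1/2).
T′ = 802 × 3.1^(1/4) = 1060 K.

T_eq ≈ 1060 K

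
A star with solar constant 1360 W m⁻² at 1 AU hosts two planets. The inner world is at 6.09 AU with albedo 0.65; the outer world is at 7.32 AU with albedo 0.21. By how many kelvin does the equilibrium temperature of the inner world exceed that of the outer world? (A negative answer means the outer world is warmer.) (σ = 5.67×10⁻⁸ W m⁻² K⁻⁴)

T_eq = [S₀(1−A)/(4σd²)]^(1/4), so T ∝ (1−A)^(1/4) / √d.
T₁ = [1360×0.35/(4×5.67×10⁻⁸×6.09²)]^(1/4) = 86.73 K.
T₂ = [1360×0.79/(4×5.67×10⁻⁸×7.32²)]^(1/4) = 96.97 K.

ΔT ≈ -10.2 K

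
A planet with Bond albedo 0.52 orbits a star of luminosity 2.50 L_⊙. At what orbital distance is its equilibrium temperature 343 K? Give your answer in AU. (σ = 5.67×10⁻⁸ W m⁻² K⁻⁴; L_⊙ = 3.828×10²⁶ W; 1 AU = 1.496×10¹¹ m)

L = 2.50 × 3.828×10²⁶ = 9.57×10²⁶ W.
From T_eq⁴ = L(1−A)/(16πσd²): d = √[L(1−A)/(16πσT_eq⁴)].
d = √[9.57×10²⁶ × 0.48 / (16π × 5.67×10⁻⁸ × (343)⁴)] = 1.08×10¹¹ m = 0.721 AU.

d ≈ 0.721 AU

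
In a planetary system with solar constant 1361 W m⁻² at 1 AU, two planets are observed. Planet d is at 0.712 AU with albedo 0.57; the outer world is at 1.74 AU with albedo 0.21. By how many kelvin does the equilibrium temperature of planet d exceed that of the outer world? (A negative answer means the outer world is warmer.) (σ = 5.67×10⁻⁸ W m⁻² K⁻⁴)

ΔT ≈ 68.2 K

T_eq = [S₀(1−A)/(4σd²)]^(1/4), so T ∝ (1−A)^(1/4) / √d.
T₁ = [1361×0.43/(4×5.67×10⁻⁸×0.712²)]^(1/4) = 267.10 K.
T₂ = [1361×0.79/(4×5.67×10⁻⁸×1.74²)]^(1/4) = 198.92 K.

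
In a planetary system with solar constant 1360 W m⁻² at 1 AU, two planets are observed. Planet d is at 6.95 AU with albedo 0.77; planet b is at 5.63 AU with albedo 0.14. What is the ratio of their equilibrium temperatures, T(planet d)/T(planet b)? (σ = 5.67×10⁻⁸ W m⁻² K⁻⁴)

T_eq = [S₀(1−A)/(4σd²)]^(1/4), so T ∝ (1−A)^(1/4) / √d.
T₁ = [1360×0.23/(4×5.67×10⁻⁸×6.95²)]^(1/4) = 73.10 K.
T₂ = [1360×0.86/(4×5.67×10⁻⁸×5.63²)]^(1/4) = 112.94 K.

T₁/T₂ ≈ 0.647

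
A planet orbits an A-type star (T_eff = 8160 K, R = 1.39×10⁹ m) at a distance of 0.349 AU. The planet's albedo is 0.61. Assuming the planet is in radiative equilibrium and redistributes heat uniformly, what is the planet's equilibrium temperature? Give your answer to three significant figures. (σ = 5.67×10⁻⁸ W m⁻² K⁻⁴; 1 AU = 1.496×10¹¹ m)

d = 0.349 AU = 5.22×10¹⁰ m.
L = 4πR_⋆²σT_⋆⁴ = 4π(1.39×10⁹)² × 5.67×10⁻⁸ × (8160)⁴ = 6.10×10²⁷ W.
S = L/(4πd²) = 1.78×10⁵ W m⁻².
Energy balance: absorbed = emitted ⇒ πR²·S(1−A) = 4πR²·σT_eq⁴, so T_eq⁴ = S(1−A)/(4σ).
T_eq = [1.78×10⁵ × 0.39 / (4 × 5.67×10⁻⁸)]^(1/4) = (3.06×10¹¹)^(1/4) = 744 K.

T_eq ≈ 744 K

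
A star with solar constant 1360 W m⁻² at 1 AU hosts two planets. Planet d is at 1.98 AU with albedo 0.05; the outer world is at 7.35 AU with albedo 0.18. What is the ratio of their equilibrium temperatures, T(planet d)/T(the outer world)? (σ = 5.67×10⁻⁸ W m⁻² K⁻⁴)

T_eq = [S₀(1−A)/(4σd²)]^(1/4), so T ∝ (1−A)^(1/4) / √d.
T₁ = [1360×0.95/(4×5.67×10⁻⁸×1.98²)]^(1/4) = 195.24 K.
T₂ = [1360×0.82/(4×5.67×10⁻⁸×7.35²)]^(1/4) = 97.68 K.

T₁/T₂ ≈ 1.999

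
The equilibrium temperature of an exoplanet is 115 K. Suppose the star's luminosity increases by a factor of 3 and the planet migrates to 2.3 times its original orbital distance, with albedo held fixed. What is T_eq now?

T_eq ∝ L^(1/4) · d^(−1/2).
T′ = 115 × 3^(1/4) / 2.3^(1/2) = 99.8 K.

T_eq ≈ 99.8 K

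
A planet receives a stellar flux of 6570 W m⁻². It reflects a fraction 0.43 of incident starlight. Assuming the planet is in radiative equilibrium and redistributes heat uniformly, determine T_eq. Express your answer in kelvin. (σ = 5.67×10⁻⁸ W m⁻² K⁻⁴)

Energy balance: absorbed = emitted ⇒ πR²·S(1−A) = 4πR²·σT_eq⁴, so T_eq⁴ = S(1−A)/(4σ).
T_eq = [6570 × 0.57 / (4 × 5.67×10⁻⁸)]^(1/4) = (1.65×10¹⁰)^(1/4) = 358 K.

T_eq ≈ 358 K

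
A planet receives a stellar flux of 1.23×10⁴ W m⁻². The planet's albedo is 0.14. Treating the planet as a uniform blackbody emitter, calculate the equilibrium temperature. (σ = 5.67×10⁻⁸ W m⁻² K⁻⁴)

Energy balance: absorbed = emitted ⇒ πR²·S(1−A) = 4πR²·σT_eq⁴, so T_eq⁴ = S(1−A)/(4σ).
T_eq = [1.23×10⁴ × 0.86 / (4 × 5.67×10⁻⁸)]^(1/4) = (4.66×10¹⁰)^(1/4) = 465 K.

T_eq ≈ 465 K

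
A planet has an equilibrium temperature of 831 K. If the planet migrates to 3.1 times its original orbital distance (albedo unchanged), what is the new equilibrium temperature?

T_eq ∝ L^(1/4) · d^(−1/2).
T′ = 831 / 3.1^(1/2) = 472 K.

T_eq ≈ 472 K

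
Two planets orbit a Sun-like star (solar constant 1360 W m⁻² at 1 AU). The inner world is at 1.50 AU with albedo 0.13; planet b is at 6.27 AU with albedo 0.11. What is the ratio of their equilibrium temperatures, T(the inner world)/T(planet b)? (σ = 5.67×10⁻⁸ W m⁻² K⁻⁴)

T₁/T₂ ≈ 2.033

T_eq = [S₀(1−A)/(4σd²)]^(1/4), so T ∝ (1−A)^(1/4) / √d.
T₁ = [1360×0.87/(4×5.67×10⁻⁸×1.50²)]^(1/4) = 219.44 K.
T₂ = [1360×0.89/(4×5.67×10⁻⁸×6.27²)]^(1/4) = 107.94 K.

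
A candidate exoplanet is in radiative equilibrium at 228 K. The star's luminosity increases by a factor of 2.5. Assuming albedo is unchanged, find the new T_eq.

T_eq ∝ L^(1/4) · d^(−1/2).
T′ = 228 × 2.5^(1/4) = 287 K.

T_eq ≈ 287 K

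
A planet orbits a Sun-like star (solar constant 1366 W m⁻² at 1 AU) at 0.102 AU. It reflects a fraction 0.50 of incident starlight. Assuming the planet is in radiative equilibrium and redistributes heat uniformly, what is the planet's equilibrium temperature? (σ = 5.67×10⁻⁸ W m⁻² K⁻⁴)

T_eq ≈ 733 K

Flux at 0.102 AU: S = 1366/0.102² = 1.31×10⁵ W m⁻².
Energy balance: absorbed = emitted ⇒ πR²·S(1−A) = 4πR²·σT_eq⁴, so T_eq⁴ = S(1−A)/(4σ).
T_eq = [1.31×10⁵ × 0.50 / (4 × 5.67×10⁻⁸)]^(1/4) = (2.89×10¹¹)^(1/4) = 733 K.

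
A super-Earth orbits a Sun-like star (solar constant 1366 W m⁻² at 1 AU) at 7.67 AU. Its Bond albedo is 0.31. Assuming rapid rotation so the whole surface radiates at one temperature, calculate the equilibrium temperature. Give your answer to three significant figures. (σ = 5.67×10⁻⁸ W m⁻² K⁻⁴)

T_eq ≈ 91.7 K

Flux at 7.67 AU: S = 1366/7.67² = 23.2 W m⁻².
Energy balance: absorbed = emitted ⇒ πR²·S(1−A) = 4πR²·σT_eq⁴, so T_eq⁴ = S(1−A)/(4σ).
T_eq = [23.2 × 0.69 / (4 × 5.67×10⁻⁸)]^(1/4) = (7.06×10⁷)^(1/4) = 91.7 K.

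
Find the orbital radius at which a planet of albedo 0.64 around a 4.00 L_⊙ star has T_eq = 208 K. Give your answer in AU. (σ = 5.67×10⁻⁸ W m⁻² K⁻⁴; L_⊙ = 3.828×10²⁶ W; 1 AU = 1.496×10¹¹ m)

L = 4.00 × 3.828×10²⁶ = 1.53×10²⁷ W.
From T_eq⁴ = L(1−A)/(16πσd²): d = √[L(1−A)/(16πσT_eq⁴)].
d = √[1.53×10²⁷ × 0.36 / (16π × 5.67×10⁻⁸ × (208)⁴)] = 3.21×10¹¹ m = 2.15 AU.

d ≈ 2.15 AU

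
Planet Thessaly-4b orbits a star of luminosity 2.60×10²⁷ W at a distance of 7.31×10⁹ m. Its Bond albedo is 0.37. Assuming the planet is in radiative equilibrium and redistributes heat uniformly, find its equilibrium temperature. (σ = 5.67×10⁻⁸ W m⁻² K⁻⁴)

T_eq ≈ 1810 K

Flux: S = L/(4πd²) = 2.60×10²⁷/(4π×(7.31×10⁹)²) = 3.87×10⁶ W m⁻².
Energy balance: absorbed = emitted ⇒ πR²·S(1−A) = 4πR²·σT_eq⁴, so T_eq⁴ = S(1−A)/(4σ).
T_eq = [3.87×10⁶ × 0.63 / (4 × 5.67×10⁻⁸)]^(1/4) = (1.08×10¹³)^(1/4) = 1810 K.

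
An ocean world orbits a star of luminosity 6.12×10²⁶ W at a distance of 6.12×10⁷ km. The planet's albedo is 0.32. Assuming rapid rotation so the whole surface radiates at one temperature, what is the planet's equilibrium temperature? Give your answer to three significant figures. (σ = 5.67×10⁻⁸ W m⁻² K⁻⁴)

T_eq ≈ 444 K

d = 6.12×10⁷ km = 6.12×10¹⁰ m.
Flux: S = L/(4πd²) = 6.12×10²⁶/(4π×(6.12×10¹⁰)²) = 1.30×10⁴ W m⁻².
Energy balance: absorbed = emitted ⇒ πR²·S(1−A) = 4πR²·σT_eq⁴, so T_eq⁴ = S(1−A)/(4σ).
T_eq = [1.30×10⁴ × 0.68 / (4 × 5.67×10⁻⁸)]^(1/4) = (3.90×10¹⁰)^(1/4) = 444 K.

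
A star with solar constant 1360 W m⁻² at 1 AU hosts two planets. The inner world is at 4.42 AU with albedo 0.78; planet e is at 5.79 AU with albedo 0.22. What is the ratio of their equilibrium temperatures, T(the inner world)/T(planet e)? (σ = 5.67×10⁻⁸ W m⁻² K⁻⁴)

T_eq = [S₀(1−A)/(4σd²)]^(1/4), so T ∝ (1−A)^(1/4) / √d.
T₁ = [1360×0.22/(4×5.67×10⁻⁸×4.42²)]^(1/4) = 90.65 K.
T₂ = [1360×0.78/(4×5.67×10⁻⁸×5.79²)]^(1/4) = 108.68 K.

T₁/T₂ ≈ 0.834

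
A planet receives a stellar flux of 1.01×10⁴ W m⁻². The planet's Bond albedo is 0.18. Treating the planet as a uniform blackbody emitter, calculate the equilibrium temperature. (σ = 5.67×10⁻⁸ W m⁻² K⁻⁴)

T_eq ≈ 437 K

Energy balance: absorbed = emitted ⇒ πR²·S(1−A) = 4πR²·σT_eq⁴, so T_eq⁴ = S(1−A)/(4σ).
T_eq = [1.01×10⁴ × 0.82 / (4 × 5.67×10⁻⁸)]^(1/4) = (3.65×10¹⁰)^(1/4) = 437 K.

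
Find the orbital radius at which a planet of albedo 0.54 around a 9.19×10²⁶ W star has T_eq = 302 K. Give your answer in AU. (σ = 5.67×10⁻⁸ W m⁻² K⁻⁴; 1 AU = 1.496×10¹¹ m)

From T_eq⁴ = L(1−A)/(16πσd²): d = √[L(1−A)/(16πσT_eq⁴)].
d = √[9.19×10²⁶ × 0.46 / (16π × 5.67×10⁻⁸ × (302)⁴)] = 1.34×10¹¹ m = 0.893 AU.

d ≈ 0.893 AU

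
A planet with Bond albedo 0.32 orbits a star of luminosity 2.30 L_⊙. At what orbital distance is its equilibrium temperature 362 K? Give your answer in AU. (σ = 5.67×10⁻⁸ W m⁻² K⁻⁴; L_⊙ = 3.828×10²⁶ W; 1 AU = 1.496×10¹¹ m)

L = 2.30 × 3.828×10²⁶ = 8.80×10²⁶ W.
From T_eq⁴ = L(1−A)/(16πσd²): d = √[L(1−A)/(16πσT_eq⁴)].
d = √[8.80×10²⁶ × 0.68 / (16π × 5.67×10⁻⁸ × (362)⁴)] = 1.11×10¹¹ m = 0.739 AU.

d ≈ 0.739 AU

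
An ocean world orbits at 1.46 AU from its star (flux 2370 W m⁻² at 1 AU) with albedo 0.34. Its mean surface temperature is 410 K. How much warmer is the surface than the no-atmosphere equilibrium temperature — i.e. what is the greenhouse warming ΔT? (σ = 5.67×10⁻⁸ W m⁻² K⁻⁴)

ΔT ≈ 171.5 K

S = 2370/1.46² = 1112 W m⁻².
T_eq = [S(1−A)/(4σ)]^(1/4) = [1112×0.66/(4×5.67×10⁻⁸)]^(1/4) = 238.5 K.
ΔT = T_surf − T_eq = 410 − 238.5.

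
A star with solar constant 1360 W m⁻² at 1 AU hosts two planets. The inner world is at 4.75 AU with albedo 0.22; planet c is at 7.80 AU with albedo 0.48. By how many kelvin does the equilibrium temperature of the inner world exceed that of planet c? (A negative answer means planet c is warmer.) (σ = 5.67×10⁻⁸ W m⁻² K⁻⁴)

T_eq = [S₀(1−A)/(4σd²)]^(1/4), so T ∝ (1−A)^(1/4) / √d.
T₁ = [1360×0.78/(4×5.67×10⁻⁸×4.75²)]^(1/4) = 119.99 K.
T₂ = [1360×0.52/(4×5.67×10⁻⁸×7.80²)]^(1/4) = 84.61 K.

ΔT ≈ 35.4 K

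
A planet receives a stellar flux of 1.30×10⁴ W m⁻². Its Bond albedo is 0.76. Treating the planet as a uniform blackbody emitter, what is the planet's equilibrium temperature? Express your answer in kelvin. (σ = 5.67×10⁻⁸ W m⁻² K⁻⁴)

T_eq ≈ 342 K

Energy balance: absorbed = emitted ⇒ πR²·S(1−A) = 4πR²·σT_eq⁴, so T_eq⁴ = S(1−A)/(4σ).
T_eq = [1.30×10⁴ × 0.24 / (4 × 5.67×10⁻⁸)]^(1/4) = (1.38×10¹⁰)^(1/4) = 342 K.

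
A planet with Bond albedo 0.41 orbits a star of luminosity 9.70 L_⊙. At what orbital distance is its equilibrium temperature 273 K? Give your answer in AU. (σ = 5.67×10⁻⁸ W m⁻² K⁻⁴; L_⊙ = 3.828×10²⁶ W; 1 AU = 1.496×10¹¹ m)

d ≈ 2.49 AU

L = 9.70 × 3.828×10²⁶ = 3.71×10²⁷ W.
From T_eq⁴ = L(1−A)/(16πσd²): d = √[L(1−A)/(16πσT_eq⁴)].
d = √[3.71×10²⁷ × 0.59 / (16π × 5.67×10⁻⁸ × (273)⁴)] = 3.72×10¹¹ m = 2.49 AU.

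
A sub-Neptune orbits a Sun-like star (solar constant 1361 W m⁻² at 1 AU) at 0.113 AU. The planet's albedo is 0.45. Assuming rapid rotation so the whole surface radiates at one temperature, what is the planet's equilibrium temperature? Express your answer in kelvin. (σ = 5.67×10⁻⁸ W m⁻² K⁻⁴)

T_eq ≈ 713 K

Flux at 0.113 AU: S = 1361/0.113² = 1.07×10⁵ W m⁻².
Energy balance: absorbed = emitted ⇒ πR²·S(1−A) = 4πR²·σT_eq⁴, so T_eq⁴ = S(1−A)/(4σ).
T_eq = [1.07×10⁵ × 0.55 / (4 × 5.67×10⁻⁸)]^(1/4) = (2.58×10¹¹)^(1/4) = 713 K.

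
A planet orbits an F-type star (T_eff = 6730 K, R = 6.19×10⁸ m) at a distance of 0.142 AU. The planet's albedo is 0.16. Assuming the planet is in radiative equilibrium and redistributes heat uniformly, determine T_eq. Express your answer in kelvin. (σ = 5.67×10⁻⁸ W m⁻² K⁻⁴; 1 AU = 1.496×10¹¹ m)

T_eq ≈ 778 K

d = 0.142 AU = 2.12×10¹⁰ m.
L = 4πR_⋆²σT_⋆⁴ = 4π(6.19×10⁸)² × 5.67×10⁻⁸ × (6730)⁴ = 5.60×10²⁶ W.
S = L/(4πd²) = 9.88×10⁴ W m⁻².
Energy balance: absorbed = emitted ⇒ πR²·S(1−A) = 4πR²·σT_eq⁴, so T_eq⁴ = S(1−A)/(4σ).
T_eq = [9.88×10⁴ × 0.84 / (4 × 5.67×10⁻⁸)]^(1/4) = (3.66×10¹¹)^(1/4) = 778 K.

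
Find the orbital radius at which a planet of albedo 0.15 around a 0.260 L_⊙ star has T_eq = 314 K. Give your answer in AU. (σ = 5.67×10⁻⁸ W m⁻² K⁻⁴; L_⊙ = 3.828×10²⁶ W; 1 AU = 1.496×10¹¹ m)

L = 0.260 × 3.828×10²⁶ = 9.95×10²⁵ W.
From T_eq⁴ = L(1−A)/(16πσd²): d = √[L(1−A)/(16πσT_eq⁴)].
d = √[9.95×10²⁵ × 0.85 / (16π × 5.67×10⁻⁸ × (314)⁴)] = 5.53×10¹⁰ m = 0.369 AU.

d ≈ 0.369 AU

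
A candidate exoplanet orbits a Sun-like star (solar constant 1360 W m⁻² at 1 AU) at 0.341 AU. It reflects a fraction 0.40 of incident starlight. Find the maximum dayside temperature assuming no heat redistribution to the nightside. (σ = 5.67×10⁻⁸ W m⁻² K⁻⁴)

T_ss ≈ 593 K

Flux at 0.341 AU: S = 1360/0.341² = 1.17×10⁴ W m⁻².
With no redistribution each surface element balances locally: S(1−A) = σT⁴.
T = [1.17×10⁴ × 0.60 / 5.67×10⁻⁸]^(1/4) = (1.24×10¹¹)^(1/4) = 593 K.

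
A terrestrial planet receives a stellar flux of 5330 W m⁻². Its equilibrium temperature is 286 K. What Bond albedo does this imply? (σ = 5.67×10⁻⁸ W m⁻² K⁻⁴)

From T_eq⁴ = S(1−A)/(4σ): 1−A = 4σT_eq⁴/S.
1−A = 4 × 5.67×10⁻⁸ × (286)⁴ / 5330 = 0.285.

A ≈ 0.72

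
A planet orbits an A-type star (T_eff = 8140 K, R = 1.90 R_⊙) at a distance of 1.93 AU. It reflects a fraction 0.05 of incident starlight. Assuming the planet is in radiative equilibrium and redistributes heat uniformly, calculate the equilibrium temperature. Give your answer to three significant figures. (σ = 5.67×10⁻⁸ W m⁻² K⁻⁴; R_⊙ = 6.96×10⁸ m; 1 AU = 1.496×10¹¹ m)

T_eq ≈ 385 K

R_⋆ = 1.90 × 6.96×10⁸ = 1.32×10⁹ m.
d = 1.93 AU = 2.89×10¹¹ m.
L = 4πR_⋆²σT_⋆⁴ = 4π(1.32×10⁹)² × 5.67×10⁻⁸ × (8140)⁴ = 5.47×10²⁷ W.
S = L/(4πd²) = 5220 W m⁻².
Energy balance: absorbed = emitted ⇒ πR²·S(1−A) = 4πR²·σT_eq⁴, so T_eq⁴ = S(1−A)/(4σ).
T_eq = [5220 × 0.95 / (4 × 5.67×10⁻⁸)]^(1/4) = (2.19×10¹⁰)^(1/4) = 385 K.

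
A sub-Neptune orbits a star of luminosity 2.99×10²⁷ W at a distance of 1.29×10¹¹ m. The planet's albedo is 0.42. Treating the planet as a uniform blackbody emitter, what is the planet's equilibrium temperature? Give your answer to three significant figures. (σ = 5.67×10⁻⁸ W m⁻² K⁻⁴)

Flux: S = L/(4πd²) = 2.99×10²⁷/(4π×(1.29×10¹¹)²) = 1.43×10⁴ W m⁻².
Energy balance: absorbed = emitted ⇒ πR²·S(1−A) = 4πR²·σT_eq⁴, so T_eq⁴ = S(1−A)/(4σ).
T_eq = [1.43×10⁴ × 0.58 / (4 × 5.67×10⁻⁸)]^(1/4) = (3.66×10¹⁰)^(1/4) = 437 K.

T_eq ≈ 437 K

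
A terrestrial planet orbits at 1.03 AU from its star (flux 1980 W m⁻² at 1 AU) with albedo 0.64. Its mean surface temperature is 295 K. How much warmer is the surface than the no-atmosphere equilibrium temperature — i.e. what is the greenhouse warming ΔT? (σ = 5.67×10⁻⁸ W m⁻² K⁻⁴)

ΔT ≈ 61.7 K

S = 1980/1.03² = 1866 W m⁻².
T_eq = [S(1−A)/(4σ)]^(1/4) = [1866×0.36/(4×5.67×10⁻⁸)]^(1/4) = 233.3 K.
ΔT = T_surf − T_eq = 295 − 233.3.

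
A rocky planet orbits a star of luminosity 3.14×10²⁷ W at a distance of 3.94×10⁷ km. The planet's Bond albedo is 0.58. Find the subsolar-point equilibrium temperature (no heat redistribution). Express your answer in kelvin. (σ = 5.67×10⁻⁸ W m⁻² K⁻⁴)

T_ss ≈ 1040 K

d = 3.94×10⁷ km = 3.94×10¹⁰ m.
Flux: S = L/(4πd²) = 3.14×10²⁷/(4π×(3.94×10¹⁰)²) = 1.61×10⁵ W m⁻².
At the subsolar point the surface absorbs S(1−A) and emits σT⁴ per unit area — no factor of 4, since only the local patch is in balance.
T = [1.61×10⁵ × 0.42 / 5.67×10⁻⁸]^(1/4) = (1.19×10¹²)^(1/4) = 1040 K.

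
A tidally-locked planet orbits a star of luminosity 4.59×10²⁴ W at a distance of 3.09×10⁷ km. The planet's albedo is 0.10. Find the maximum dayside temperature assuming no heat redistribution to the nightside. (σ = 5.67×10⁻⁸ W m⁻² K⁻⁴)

T_ss ≈ 279 K

d = 3.09×10⁷ km = 3.09×10¹⁰ m.
Flux: S = L/(4πd²) = 4.59×10²⁴/(4π×(3.09×10¹⁰)²) = 383 W m⁻².
With no redistribution each surface element balances locally: S(1−A) = σT⁴.
T = [383 × 0.90 / 5.67×10⁻⁸]^(1/4) = (6.07×10⁹)^(1/4) = 279 K.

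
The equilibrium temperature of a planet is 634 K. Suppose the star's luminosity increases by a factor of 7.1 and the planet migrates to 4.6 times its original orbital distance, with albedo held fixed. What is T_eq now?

T_eq ∝ L^(1/4) · d^(−1/2).
T′ = 634 × 7.1^(1/4) / 4.6^(1/2) = 483 K.

T_eq ≈ 483 K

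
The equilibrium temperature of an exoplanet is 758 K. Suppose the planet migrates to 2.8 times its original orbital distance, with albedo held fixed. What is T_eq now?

T_eq ≈ 453 K

T_eq ∝ L^(1/4) · d^(−1/2).
T′ = 758 / 2.8^(1/2) = 453 K.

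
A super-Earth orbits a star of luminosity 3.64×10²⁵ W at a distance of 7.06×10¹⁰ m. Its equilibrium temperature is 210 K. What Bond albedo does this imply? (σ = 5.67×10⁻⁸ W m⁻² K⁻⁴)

Flux: S = L/(4πd²) = 3.64×10²⁵/(4π×(7.06×10¹⁰)²) = 581 W m⁻².
From T_eq⁴ = S(1−A)/(4σ): 1−A = 4σT_eq⁴/S.
1−A = 4 × 5.67×10⁻⁸ × (210)⁴ / 581 = 0.759.

A ≈ 0.24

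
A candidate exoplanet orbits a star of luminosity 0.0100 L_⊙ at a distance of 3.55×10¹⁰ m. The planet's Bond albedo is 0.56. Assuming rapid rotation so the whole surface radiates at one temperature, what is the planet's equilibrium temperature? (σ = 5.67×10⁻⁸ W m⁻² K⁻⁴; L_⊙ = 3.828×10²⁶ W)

L = 0.0100 × 3.828×10²⁶ = 3.83×10²⁴ W.
Flux: S = L/(4πd²) = 3.83×10²⁴/(4π×(3.55×10¹⁰)²) = 242 W m⁻².
Energy balance: absorbed = emitted ⇒ πR²·S(1−A) = 4πR²·σT_eq⁴, so T_eq⁴ = S(1−A)/(4σ).
T_eq = [242 × 0.44 / (4 × 5.67×10⁻⁸)]^(1/4) = (4.69×10⁸)^(1/4) = 147 K.

T_eq ≈ 147 K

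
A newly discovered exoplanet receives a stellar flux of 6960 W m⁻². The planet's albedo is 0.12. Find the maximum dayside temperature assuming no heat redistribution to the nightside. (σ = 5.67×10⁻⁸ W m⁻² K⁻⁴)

With no redistribution each surface element balances locally: S(1−A) = σT⁴.
T = [6960 × 0.88 / 5.67×10⁻⁸]^(1/4) = (1.08×10¹¹)^(1/4) = 573 K.

T_ss ≈ 573 K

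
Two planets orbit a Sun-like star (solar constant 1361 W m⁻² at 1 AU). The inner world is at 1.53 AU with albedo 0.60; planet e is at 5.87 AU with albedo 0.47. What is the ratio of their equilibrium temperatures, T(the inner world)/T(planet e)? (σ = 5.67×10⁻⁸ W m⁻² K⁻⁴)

T₁/T₂ ≈ 1.826

T_eq = [S₀(1−A)/(4σd²)]^(1/4), so T ∝ (1−A)^(1/4) / √d.
T₁ = [1361×0.40/(4×5.67×10⁻⁸×1.53²)]^(1/4) = 178.95 K.
T₂ = [1361×0.53/(4×5.67×10⁻⁸×5.87²)]^(1/4) = 98.02 K.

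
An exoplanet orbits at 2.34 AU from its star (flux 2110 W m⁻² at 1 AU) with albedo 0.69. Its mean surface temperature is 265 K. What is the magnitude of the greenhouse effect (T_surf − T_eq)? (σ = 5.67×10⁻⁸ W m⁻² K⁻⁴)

ΔT ≈ 113.5 K

S = 2110/2.34² = 385.3 W m⁻².
T_eq = [S(1−A)/(4σ)]^(1/4) = [385.3×0.31/(4×5.67×10⁻⁸)]^(1/4) = 151.5 K.
ΔT = T_surf − T_eq = 265 − 151.5.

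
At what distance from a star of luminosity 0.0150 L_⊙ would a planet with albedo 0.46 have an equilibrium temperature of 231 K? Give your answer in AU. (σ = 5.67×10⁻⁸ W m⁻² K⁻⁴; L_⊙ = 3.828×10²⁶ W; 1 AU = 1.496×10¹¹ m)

d ≈ 0.131 AU

L = 0.0150 × 3.828×10²⁶ = 5.74×10²⁴ W.
From T_eq⁴ = L(1−A)/(16πσd²): d = √[L(1−A)/(16πσT_eq⁴)].
d = √[5.74×10²⁴ × 0.54 / (16π × 5.67×10⁻⁸ × (231)⁴)] = 1.95×10¹⁰ m = 0.131 AU.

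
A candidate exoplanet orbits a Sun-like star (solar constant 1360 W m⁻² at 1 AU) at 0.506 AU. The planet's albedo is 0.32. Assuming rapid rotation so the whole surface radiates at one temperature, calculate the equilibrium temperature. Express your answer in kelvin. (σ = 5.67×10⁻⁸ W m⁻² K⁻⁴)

Flux at 0.506 AU: S = 1360/0.506² = 5310 W m⁻².
Energy balance: absorbed = emitted ⇒ πR²·S(1−A) = 4πR²·σT_eq⁴, so T_eq⁴ = S(1−A)/(4σ).
T_eq = [5310 × 0.68 / (4 × 5.67×10⁻⁸)]^(1/4) = (1.59×10¹⁰)^(1/4) = 355 K.

T_eq ≈ 355 K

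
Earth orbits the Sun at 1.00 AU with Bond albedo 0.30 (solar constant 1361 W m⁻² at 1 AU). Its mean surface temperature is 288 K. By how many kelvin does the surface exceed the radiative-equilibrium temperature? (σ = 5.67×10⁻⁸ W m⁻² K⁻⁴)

S = 1361/1.00² = 1361 W m⁻².
T_eq = [S(1−A)/(4σ)]^(1/4) = [1361×0.70/(4×5.67×10⁻⁸)]^(1/4) = 254.6 K.
ΔT = T_surf − T_eq = 288 − 254.6.

ΔT ≈ 33.4 K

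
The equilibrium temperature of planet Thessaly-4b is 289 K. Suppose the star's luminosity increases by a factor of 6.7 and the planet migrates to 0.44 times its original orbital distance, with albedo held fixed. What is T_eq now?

T_eq ≈ 701 K

T_eq ∝ L^(1/4) · d^(−1/2).
T′ = 289 × 6.7^(1/4) / 0.44^(1/2) = 701 K.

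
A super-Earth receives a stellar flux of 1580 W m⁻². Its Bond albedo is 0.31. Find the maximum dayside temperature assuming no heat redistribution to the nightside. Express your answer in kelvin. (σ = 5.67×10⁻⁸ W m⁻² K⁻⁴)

With no redistribution each surface element balances locally: S(1−A) = σT⁴.
T = [1580 × 0.69 / 5.67×10⁻⁸]^(1/4) = (1.92×10¹⁰)^(1/4) = 372 K.

T_ss ≈ 372 K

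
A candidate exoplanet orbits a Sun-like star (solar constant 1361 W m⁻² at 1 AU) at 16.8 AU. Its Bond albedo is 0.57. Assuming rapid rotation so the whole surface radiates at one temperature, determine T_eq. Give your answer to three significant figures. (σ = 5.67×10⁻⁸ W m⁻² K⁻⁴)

Flux at 16.8 AU: S = 1361/16.8² = 4.82 W m⁻².
Energy balance: absorbed = emitted ⇒ πR²·S(1−A) = 4πR²·σT_eq⁴, so T_eq⁴ = S(1−A)/(4σ).
T_eq = [4.82 × 0.43 / (4 × 5.67×10⁻⁸)]^(1/4) = (9.14×10⁶)^(1/4) = 55.0 K.

T_eq ≈ 55.0 K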